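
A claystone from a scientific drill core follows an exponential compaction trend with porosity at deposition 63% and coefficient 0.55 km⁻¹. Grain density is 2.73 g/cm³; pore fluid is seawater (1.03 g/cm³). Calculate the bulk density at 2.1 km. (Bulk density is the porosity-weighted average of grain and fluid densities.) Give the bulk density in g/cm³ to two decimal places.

Porosity at depth: φ = 0.63·exp(−0.55×2.1) = 0.63×0.3151 = 0.1985
Bulk density: ρ_b = (1−φ)ρ_g + φ·ρ_f = 0.8015×2.73 + 0.1985×1.03
       = 2.188 + 0.204 = 2.393 g/cm³

2.39 g/cm³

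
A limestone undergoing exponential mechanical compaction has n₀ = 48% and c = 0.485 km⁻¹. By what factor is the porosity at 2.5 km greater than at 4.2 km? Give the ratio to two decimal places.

n(z₁)/n(z₂) = e^(−c·z₁)/e^(−c·z₂) = e^{c(z₂−z₁)}
= exp(0.485 × 1.7) = exp(0.8245) = 2.2807

2.28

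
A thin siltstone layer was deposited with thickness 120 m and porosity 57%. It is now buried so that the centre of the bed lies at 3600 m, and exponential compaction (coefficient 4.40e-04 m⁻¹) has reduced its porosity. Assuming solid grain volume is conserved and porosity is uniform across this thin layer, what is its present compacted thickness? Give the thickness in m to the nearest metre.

58 m

Working in km (1 km = 1000 m; β in km⁻¹ = β in m⁻¹ × 1000):
Porosity at 3.6 km: phi = 0.57·exp(−0.44×3.6) = 0.1169
Solid-volume conservation: h(1−phi) = h₀(1−phi₀) ⇒ h = h₀·(1−phi₀)/(1−phi)
h = 0.12 × (1 − 0.57)/(1 − 0.1169) = 0.12 × 0.4869 = 0.0584 km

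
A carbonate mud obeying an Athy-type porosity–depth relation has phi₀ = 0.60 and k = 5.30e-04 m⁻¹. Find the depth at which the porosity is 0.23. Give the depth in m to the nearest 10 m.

Working in km (1 km = 1000 m; k in km⁻¹ = k in m⁻¹ × 1000):
Invert Athy's law: Z = ln(phi₀/phi) / k
Z = ln(0.6/0.23) / 0.53 = ln(2.609) / 0.53 = 0.9589 / 0.53 = 1.809 km

1810 m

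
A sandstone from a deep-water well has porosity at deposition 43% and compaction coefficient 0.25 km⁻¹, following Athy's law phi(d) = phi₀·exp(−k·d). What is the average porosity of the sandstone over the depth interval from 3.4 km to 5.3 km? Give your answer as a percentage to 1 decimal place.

14.6%

⟨phi⟩ = (1/(d₂−d₁)) ∫ phi₀ e^(−kd) dd = phi₀·(e^(−k·d₁) − e^(−k·d₂)) / (k·(d₂−d₁))
e^(−0.25×3.4) = 0.4274; e^(−0.25×5.3) = 0.2658
⟨phi⟩ = 0.43 × (0.4274 − 0.2658) / (0.25 × 1.9) = 0.43 × 0.3402 = 0.1463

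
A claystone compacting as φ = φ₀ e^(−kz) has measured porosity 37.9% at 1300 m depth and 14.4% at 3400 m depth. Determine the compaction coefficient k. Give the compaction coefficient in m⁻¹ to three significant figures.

0.000461 m⁻¹

Working in km (1 km = 1000 m; k in km⁻¹ = k in m⁻¹ × 1000):
Athy: φ(z) = φ₀ e^(−kz) ⇒ φ₁/φ₂ = e^{k(z₂−z₁)} ⇒ k = ln(φ₁/φ₂)/(z₂−z₁)
k = ln(0.379/0.144) / (3.4 − 1.3) = ln(2.632) / 2.1 = 0.9677 / 2.1 = 0.4608 km⁻¹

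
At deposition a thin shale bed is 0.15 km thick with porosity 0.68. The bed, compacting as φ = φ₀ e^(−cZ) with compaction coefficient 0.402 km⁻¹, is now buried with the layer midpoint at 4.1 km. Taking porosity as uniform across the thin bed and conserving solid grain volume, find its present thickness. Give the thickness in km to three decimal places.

0.055 km

Porosity at 4.1 km: φ = 0.68·exp(−0.402×4.1) = 0.1308
Solid-volume conservation: h(1−φ) = h₀(1−φ₀) ⇒ h = h₀·(1−φ₀)/(1−φ)
h = 0.15 × (1 − 0.68)/(1 − 0.1308) = 0.15 × 0.3682 = 0.0552 km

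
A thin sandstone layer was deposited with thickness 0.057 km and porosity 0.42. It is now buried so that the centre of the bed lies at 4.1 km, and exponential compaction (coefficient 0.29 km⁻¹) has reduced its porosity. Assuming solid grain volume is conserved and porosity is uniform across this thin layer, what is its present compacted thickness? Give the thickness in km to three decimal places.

0.038 km

Porosity at 4.1 km: φ = 0.42·exp(−0.29×4.1) = 0.1279
Solid-volume conservation: h(1−φ) = h₀(1−φ₀) ⇒ h = h₀·(1−φ₀)/(1−φ)
h = 0.057 × (1 − 0.42)/(1 − 0.1279) = 0.057 × 0.6651 = 0.0379 km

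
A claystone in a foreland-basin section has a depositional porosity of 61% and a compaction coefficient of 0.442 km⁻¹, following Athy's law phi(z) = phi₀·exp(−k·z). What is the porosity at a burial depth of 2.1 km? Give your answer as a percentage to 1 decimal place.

phi = phi₀·exp(−k·z) = 0.61 × exp(−0.442 × 2.1) = 0.61 × exp(−0.9282)
  = 0.61 × 0.3953 = 0.2411

24.1%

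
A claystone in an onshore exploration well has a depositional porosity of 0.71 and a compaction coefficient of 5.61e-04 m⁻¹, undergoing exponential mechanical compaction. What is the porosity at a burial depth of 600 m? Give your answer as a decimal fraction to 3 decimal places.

0.507

Working in km (1 km = 1000 m; β in km⁻¹ = β in m⁻¹ × 1000):
n = n₀·exp(−β·d) = 0.71 × exp(−0.561 × 0.6) = 0.71 × exp(−0.3366)
  = 0.71 × 0.7142 = 0.5071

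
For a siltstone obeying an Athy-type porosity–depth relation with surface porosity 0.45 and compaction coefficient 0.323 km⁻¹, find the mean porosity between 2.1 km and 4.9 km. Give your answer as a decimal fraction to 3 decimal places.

⟨n⟩ = (1/(Z₂−Z₁)) ∫ n₀ e^(−cZ) dZ = n₀·(e^(−c·Z₁) − e^(−c·Z₂)) / (c·(Z₂−Z₁))
e^(−0.323×2.1) = 0.5075; e^(−0.323×4.9) = 0.2054
⟨n⟩ = 0.45 × (0.5075 − 0.2054) / (0.323 × 2.8) = 0.45 × 0.3340 = 0.1503

0.150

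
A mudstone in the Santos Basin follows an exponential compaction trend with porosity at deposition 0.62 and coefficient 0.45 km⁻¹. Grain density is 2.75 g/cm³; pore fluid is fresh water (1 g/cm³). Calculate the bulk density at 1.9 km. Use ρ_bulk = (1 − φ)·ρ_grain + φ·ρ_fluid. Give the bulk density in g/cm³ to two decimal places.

Porosity at depth: phi = 0.62·exp(−0.45×1.9) = 0.62×0.4253 = 0.2637
Bulk density: ρ_b = (1−phi)ρ_g + phi·ρ_f = 0.7363×2.75 + 0.2637×1
       = 2.025 + 0.264 = 2.289 g/cm³

2.29 g/cm³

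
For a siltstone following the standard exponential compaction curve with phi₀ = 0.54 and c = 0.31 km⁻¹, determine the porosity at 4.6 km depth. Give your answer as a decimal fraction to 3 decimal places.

phi = phi₀·exp(−c·z) = 0.54 × exp(−0.31 × 4.6) = 0.54 × exp(−1.426)
  = 0.54 × 0.2403 = 0.1297

0.130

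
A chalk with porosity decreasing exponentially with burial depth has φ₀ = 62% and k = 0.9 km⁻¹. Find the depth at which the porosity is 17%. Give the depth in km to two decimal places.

Invert Athy's law: d = ln(φ₀/φ) / k
d = ln(0.62/0.17) / 0.9 = ln(3.647) / 0.9 = 1.2939 / 0.9 = 1.438 km

1.44 km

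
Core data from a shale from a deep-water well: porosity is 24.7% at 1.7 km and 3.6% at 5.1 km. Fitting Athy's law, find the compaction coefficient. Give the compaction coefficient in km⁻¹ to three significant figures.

Athy: n(z) = n₀ e^(−βz) ⇒ n₁/n₂ = e^{β(z₂−z₁)} ⇒ β = ln(n₁/n₂)/(z₂−z₁)
β = ln(0.247/0.036) / (5.1 − 1.7) = ln(6.861) / 3.4 = 1.9259 / 3.4 = 0.5664 km⁻¹

0.566 km⁻¹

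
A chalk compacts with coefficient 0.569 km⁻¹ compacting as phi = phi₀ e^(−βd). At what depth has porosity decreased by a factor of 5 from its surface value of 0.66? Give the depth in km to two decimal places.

phi/phi₀ = 1/5 ⇒ exp(−β·d) = 1/5 ⇒ d = ln(5) / β
d = 1.6094 / 0.569 = 2.829 km

2.83 km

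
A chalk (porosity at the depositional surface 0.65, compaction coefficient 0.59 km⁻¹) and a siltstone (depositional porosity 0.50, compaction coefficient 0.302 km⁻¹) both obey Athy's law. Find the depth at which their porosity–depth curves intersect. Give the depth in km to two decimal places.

0.91 km

Set phi₀ₐ e^(−cₐZ) = phi₀ᵦ e^(−cᵦZ) ⇒ ln(phi₀ₐ/phi₀ᵦ) = (cₐ − cᵦ)·Z
Z = ln(0.65/0.5) / (0.59 − 0.302) = 0.2624 / 0.288 = 0.911 km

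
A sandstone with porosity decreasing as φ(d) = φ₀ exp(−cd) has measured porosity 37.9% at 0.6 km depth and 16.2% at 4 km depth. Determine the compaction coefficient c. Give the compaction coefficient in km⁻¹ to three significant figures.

Athy: φ(d) = φ₀ e^(−cd) ⇒ φ₁/φ₂ = e^{c(d₂−d₁)} ⇒ c = ln(φ₁/φ₂)/(d₂−d₁)
c = ln(0.379/0.162) / (4 − 0.6) = ln(2.34) / 3.4 = 0.8499 / 3.4 = 0.25 km⁻¹

0.250 km⁻¹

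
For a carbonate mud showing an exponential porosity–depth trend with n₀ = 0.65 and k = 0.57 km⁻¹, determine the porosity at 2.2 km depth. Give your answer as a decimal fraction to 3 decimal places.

n = n₀·exp(−k·Z) = 0.65 × exp(−0.57 × 2.2) = 0.65 × exp(−1.254)
  = 0.65 × 0.2854 = 0.1855

0.185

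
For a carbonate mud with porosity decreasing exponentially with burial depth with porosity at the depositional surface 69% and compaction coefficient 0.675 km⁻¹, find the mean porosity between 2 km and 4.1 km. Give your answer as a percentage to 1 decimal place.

⟨n⟩ = (1/(z₂−z₁)) ∫ n₀ e^(−cz) dz = n₀·(e^(−c·z₁) − e^(−c·z₂)) / (c·(z₂−z₁))
e^(−0.675×2) = 0.2592; e^(−0.675×4.1) = 0.0628
⟨n⟩ = 0.69 × (0.2592 − 0.0628) / (0.675 × 2.1) = 0.69 × 0.1386 = 0.0956

9.6%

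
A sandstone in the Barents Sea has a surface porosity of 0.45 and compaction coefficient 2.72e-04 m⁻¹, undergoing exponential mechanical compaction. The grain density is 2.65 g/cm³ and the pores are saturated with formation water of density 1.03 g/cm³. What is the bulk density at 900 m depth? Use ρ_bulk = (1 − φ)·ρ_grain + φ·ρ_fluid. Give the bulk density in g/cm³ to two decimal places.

2.08 g/cm³

Working in km (1 km = 1000 m; c in km⁻¹ = c in m⁻¹ × 1000):
Porosity at depth: φ = 0.45·exp(−0.272×0.9) = 0.45×0.7829 = 0.3523
Bulk density: ρ_b = (1−φ)ρ_g + φ·ρ_f = 0.6477×2.65 + 0.3523×1.03
       = 1.716 + 0.363 = 2.079 g/cm³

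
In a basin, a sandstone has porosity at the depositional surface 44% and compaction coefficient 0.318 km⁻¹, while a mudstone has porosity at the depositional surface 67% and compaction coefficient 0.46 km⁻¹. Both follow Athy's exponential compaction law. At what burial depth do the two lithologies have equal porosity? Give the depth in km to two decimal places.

2.96 km

Set φ₀ₐ e^(−cₐz) = φ₀ᵦ e^(−cᵦz) ⇒ ln(φ₀ₐ/φ₀ᵦ) = (cₐ − cᵦ)·z
z = ln(0.44/0.67) / (0.318 − 0.46) = -0.4205 / -0.142 = 2.961 km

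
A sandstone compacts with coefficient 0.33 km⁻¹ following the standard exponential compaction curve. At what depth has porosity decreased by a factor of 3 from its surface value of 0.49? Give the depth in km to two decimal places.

3.33 km

φ/φ₀ = 1/3 ⇒ exp(−β·Z) = 1/3 ⇒ Z = ln(3) / β
Z = 1.0986 / 0.33 = 3.329 km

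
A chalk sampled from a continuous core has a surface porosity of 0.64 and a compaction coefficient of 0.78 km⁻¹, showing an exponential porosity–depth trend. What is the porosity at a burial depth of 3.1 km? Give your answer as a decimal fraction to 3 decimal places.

0.057

phi = phi₀·exp(−β·z) = 0.64 × exp(−0.78 × 3.1) = 0.64 × exp(−2.418)
  = 0.64 × 0.0891 = 0.0570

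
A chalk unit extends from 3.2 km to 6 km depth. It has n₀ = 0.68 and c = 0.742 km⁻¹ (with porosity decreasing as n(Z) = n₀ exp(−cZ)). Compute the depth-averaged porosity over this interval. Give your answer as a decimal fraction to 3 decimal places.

⟨n⟩ = (1/(Z₂−Z₁)) ∫ n₀ e^(−cZ) dZ = n₀·(e^(−c·Z₁) − e^(−c·Z₂)) / (c·(Z₂−Z₁))
e^(−0.742×3.2) = 0.0931; e^(−0.742×6) = 0.0117
⟨n⟩ = 0.68 × (0.0931 − 0.0117) / (0.742 × 2.8) = 0.68 × 0.0392 = 0.0266

0.027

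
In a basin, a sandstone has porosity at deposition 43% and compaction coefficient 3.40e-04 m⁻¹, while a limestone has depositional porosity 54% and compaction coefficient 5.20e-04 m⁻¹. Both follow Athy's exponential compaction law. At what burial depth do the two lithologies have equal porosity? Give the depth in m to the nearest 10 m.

Working in km (1 km = 1000 m; c in km⁻¹ = c in m⁻¹ × 1000):
Set phi₀ₐ e^(−cₐz) = phi₀ᵦ e^(−cᵦz) ⇒ ln(phi₀ₐ/phi₀ᵦ) = (cₐ − cᵦ)·z
z = ln(0.43/0.54) / (0.34 − 0.52) = -0.2278 / -0.18 = 1.265 km

1270 m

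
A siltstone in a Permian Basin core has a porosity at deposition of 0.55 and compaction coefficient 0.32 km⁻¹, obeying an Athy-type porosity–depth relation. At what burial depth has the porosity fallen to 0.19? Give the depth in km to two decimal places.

3.32 km

Invert Athy's law: d = ln(n₀/n) / c
d = ln(0.55/0.19) / 0.32 = ln(2.895) / 0.32 = 1.0629 / 0.32 = 3.322 km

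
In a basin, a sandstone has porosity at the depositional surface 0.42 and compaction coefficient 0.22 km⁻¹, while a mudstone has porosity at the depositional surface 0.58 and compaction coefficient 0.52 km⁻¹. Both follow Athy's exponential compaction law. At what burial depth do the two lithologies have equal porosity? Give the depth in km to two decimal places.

Set phi₀ₐ e^(−cₐz) = phi₀ᵦ e^(−cᵦz) ⇒ ln(phi₀ₐ/phi₀ᵦ) = (cₐ − cᵦ)·z
z = ln(0.42/0.58) / (0.22 − 0.52) = -0.3228 / -0.3 = 1.076 km

1.08 km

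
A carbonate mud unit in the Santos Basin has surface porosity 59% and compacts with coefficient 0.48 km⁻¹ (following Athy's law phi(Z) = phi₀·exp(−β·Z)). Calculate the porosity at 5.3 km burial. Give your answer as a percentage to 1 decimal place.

4.6%

phi = phi₀·exp(−β·Z) = 0.59 × exp(−0.48 × 5.3) = 0.59 × exp(−2.544)
  = 0.59 × 0.0786 = 0.0463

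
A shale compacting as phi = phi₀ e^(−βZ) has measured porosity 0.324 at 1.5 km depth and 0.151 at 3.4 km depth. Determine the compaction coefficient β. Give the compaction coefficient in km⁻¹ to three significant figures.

0.402 km⁻¹

Athy: phi(Z) = phi₀ e^(−βZ) ⇒ phi₁/phi₂ = e^{β(Z₂−Z₁)} ⇒ β = ln(phi₁/phi₂)/(Z₂−Z₁)
β = ln(0.324/0.151) / (3.4 − 1.5) = ln(2.146) / 1.9 = 0.7635 / 1.9 = 0.4018 km⁻¹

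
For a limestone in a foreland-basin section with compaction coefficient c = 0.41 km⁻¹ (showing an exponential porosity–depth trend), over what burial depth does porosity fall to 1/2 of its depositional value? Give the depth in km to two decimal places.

1.69 km

φ/φ₀ = 1/2 ⇒ exp(−c·Z) = 1/2 ⇒ Z = ln(2) / c
Z = 0.6931 / 0.41 = 1.691 km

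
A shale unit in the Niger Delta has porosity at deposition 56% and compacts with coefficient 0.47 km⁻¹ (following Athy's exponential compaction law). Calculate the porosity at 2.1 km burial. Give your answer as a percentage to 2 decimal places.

20.87%

phi = phi₀·exp(−β·d) = 0.56 × exp(−0.47 × 2.1) = 0.56 × exp(−0.987)
  = 0.56 × 0.3727 = 0.2087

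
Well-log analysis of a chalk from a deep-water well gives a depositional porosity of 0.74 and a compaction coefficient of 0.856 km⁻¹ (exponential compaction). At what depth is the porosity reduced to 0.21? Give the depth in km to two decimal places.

Invert Athy's law: Z = ln(φ₀/φ) / k
Z = ln(0.74/0.21) / 0.856 = ln(3.524) / 0.856 = 1.2595 / 0.856 = 1.471 km

1.47 km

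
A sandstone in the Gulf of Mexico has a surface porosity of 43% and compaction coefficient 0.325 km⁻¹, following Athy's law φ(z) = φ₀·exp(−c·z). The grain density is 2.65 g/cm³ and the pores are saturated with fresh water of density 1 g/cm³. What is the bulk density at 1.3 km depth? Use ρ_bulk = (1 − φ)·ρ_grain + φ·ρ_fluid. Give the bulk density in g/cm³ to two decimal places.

Porosity at depth: φ = 0.43·exp(−0.325×1.3) = 0.43×0.6554 = 0.2818
Bulk density: ρ_b = (1−φ)ρ_g + φ·ρ_f = 0.7182×2.65 + 0.2818×1
       = 1.903 + 0.282 = 2.185 g/cm³

2.18 g/cm³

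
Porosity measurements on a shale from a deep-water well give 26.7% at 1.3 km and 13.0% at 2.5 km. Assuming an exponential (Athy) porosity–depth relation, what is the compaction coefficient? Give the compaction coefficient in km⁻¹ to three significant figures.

0.600 km⁻¹

Athy: φ(z) = φ₀ e^(−kz) ⇒ φ₁/φ₂ = e^{k(z₂−z₁)} ⇒ k = ln(φ₁/φ₂)/(z₂−z₁)
k = ln(0.267/0.13) / (2.5 − 1.3) = ln(2.054) / 1.2 = 0.7197 / 1.2 = 0.5998 km⁻¹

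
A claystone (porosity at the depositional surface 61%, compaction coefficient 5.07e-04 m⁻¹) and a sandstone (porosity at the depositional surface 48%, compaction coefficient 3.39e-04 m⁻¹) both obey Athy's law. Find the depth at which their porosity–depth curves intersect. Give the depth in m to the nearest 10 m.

1430 m

Working in km (1 km = 1000 m; k in km⁻¹ = k in m⁻¹ × 1000):
Set phi₀ₐ e^(−kₐd) = phi₀ᵦ e^(−kᵦd) ⇒ ln(phi₀ₐ/phi₀ᵦ) = (kₐ − kᵦ)·d
d = ln(0.61/0.48) / (0.507 − 0.339) = 0.2397 / 0.168 = 1.427 km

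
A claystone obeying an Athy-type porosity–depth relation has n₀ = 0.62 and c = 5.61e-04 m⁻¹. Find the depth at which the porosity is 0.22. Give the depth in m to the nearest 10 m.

1850 m

Working in km (1 km = 1000 m; c in km⁻¹ = c in m⁻¹ × 1000):
Invert Athy's law: Z = ln(n₀/n) / c
Z = ln(0.62/0.22) / 0.561 = ln(2.818) / 0.561 = 1.0361 / 0.561 = 1.847 km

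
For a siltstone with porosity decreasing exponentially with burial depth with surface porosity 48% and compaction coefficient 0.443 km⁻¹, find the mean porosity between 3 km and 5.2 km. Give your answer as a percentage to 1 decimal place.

8.1%

⟨φ⟩ = (1/(Z₂−Z₁)) ∫ φ₀ e^(−cZ) dZ = φ₀·(e^(−c·Z₁) − e^(−c·Z₂)) / (c·(Z₂−Z₁))
e^(−0.443×3) = 0.2647; e^(−0.443×5.2) = 0.0999
⟨φ⟩ = 0.48 × (0.2647 − 0.0999) / (0.443 × 2.2) = 0.48 × 0.1691 = 0.0812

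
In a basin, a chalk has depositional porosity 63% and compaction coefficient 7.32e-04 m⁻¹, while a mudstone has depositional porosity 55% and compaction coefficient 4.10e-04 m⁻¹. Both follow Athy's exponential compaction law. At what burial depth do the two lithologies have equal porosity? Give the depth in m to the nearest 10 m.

420 m

Working in km (1 km = 1000 m; β in km⁻¹ = β in m⁻¹ × 1000):
Set φ₀ₐ e^(−βₐz) = φ₀ᵦ e^(−βᵦz) ⇒ ln(φ₀ₐ/φ₀ᵦ) = (βₐ − βᵦ)·z
z = ln(0.63/0.55) / (0.732 − 0.41) = 0.1358 / 0.322 = 0.422 km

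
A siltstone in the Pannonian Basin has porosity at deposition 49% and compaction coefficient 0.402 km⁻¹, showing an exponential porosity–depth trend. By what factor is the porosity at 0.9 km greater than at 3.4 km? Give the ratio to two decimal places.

2.73

n(d₁)/n(d₂) = e^(−k·d₁)/e^(−k·d₂) = e^{k(d₂−d₁)}
= exp(0.402 × 2.5) = exp(1.005) = 2.7319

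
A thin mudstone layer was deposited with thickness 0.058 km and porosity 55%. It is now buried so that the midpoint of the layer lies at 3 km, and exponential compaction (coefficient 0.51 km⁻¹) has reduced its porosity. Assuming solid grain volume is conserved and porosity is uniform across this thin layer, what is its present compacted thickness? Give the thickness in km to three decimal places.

0.030 km

Porosity at 3 km: n = 0.55·exp(−0.51×3) = 0.1191
Solid-volume conservation: h(1−n) = h₀(1−n₀) ⇒ h = h₀·(1−n₀)/(1−n)
h = 0.058 × (1 − 0.55)/(1 − 0.1191) = 0.058 × 0.5108 = 0.0296 km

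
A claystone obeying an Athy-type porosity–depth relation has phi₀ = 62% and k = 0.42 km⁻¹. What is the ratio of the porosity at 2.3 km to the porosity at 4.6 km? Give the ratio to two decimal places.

phi(z₁)/phi(z₂) = e^(−k·z₁)/e^(−k·z₂) = e^{k(z₂−z₁)}
= exp(0.42 × 2.3) = exp(0.966) = 2.6274

2.63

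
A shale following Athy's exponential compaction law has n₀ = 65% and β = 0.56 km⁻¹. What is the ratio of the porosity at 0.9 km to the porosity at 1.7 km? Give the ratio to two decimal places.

n(d₁)/n(d₂) = e^(−β·d₁)/e^(−β·d₂) = e^{β(d₂−d₁)}
= exp(0.56 × 0.8) = exp(0.448) = 1.5652

1.57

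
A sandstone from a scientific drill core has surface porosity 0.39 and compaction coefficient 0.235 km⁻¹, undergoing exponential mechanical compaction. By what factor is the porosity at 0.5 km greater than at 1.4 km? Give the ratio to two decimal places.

phi(z₁)/phi(z₂) = e^(−k·z₁)/e^(−k·z₂) = e^{k(z₂−z₁)}
= exp(0.235 × 0.9) = exp(0.2115) = 1.2355

1.24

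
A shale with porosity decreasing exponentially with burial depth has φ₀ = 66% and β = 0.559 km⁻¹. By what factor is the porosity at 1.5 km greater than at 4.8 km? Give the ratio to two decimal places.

φ(d₁)/φ(d₂) = e^(−β·d₁)/e^(−β·d₂) = e^{β(d₂−d₁)}
= exp(0.559 × 3.3) = exp(1.845) = 6.3262

6.33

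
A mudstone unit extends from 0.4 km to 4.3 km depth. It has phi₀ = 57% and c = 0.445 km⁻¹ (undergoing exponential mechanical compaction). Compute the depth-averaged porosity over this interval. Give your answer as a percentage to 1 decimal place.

⟨phi⟩ = (1/(z₂−z₁)) ∫ phi₀ e^(−cz) dz = phi₀·(e^(−c·z₁) − e^(−c·z₂)) / (c·(z₂−z₁))
e^(−0.445×0.4) = 0.8369; e^(−0.445×4.3) = 0.1476
⟨phi⟩ = 0.57 × (0.8369 − 0.1476) / (0.445 × 3.9) = 0.57 × 0.3972 = 0.2264

22.6%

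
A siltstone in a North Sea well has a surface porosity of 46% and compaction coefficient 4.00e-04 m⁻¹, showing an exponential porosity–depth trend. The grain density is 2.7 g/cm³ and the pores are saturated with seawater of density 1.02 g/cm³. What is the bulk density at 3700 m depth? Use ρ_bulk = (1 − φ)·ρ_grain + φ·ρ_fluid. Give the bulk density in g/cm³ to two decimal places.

Working in km (1 km = 1000 m; c in km⁻¹ = c in m⁻¹ × 1000):
Porosity at depth: φ = 0.46·exp(−0.4×3.7) = 0.46×0.2276 = 0.1047
Bulk density: ρ_b = (1−φ)ρ_g + φ·ρ_f = 0.8953×2.7 + 0.1047×1.02
       = 2.417 + 0.107 = 2.524 g/cm³

2.52 g/cm³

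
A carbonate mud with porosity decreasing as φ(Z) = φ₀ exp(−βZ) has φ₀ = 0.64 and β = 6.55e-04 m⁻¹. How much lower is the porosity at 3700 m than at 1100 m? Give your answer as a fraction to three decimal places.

Working in km (1 km = 1000 m; β in km⁻¹ = β in m⁻¹ × 1000):
φ(1.1) = 0.64·e^(−0.655×1.1) = 0.3114
φ(3.7) = 0.64·e^(−0.655×3.7) = 0.0567
Δφ = 0.3114 − 0.0567 = 0.2547

0.255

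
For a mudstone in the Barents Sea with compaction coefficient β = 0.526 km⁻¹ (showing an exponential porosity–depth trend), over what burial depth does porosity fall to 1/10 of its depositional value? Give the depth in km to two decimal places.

phi/phi₀ = 1/10 ⇒ exp(−β·z) = 1/10 ⇒ z = ln(10) / β
z = 2.3026 / 0.526 = 4.378 km

4.38 km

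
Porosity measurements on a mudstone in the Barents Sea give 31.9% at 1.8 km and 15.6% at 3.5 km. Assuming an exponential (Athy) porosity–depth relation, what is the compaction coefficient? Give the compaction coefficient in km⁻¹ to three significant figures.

0.421 km⁻¹

Athy: n(d) = n₀ e^(−kd) ⇒ n₁/n₂ = e^{k(d₂−d₁)} ⇒ k = ln(n₁/n₂)/(d₂−d₁)
k = ln(0.319/0.156) / (3.5 − 1.8) = ln(2.045) / 1.7 = 0.7153 / 1.7 = 0.4208 km⁻¹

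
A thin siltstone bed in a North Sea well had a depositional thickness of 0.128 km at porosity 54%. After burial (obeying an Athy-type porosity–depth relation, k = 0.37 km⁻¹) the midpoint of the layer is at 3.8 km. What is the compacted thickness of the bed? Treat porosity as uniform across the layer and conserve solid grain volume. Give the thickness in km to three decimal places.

0.068 km

Porosity at 3.8 km: n = 0.54·exp(−0.37×3.8) = 0.1324
Solid-volume conservation: h(1−n) = h₀(1−n₀) ⇒ h = h₀·(1−n₀)/(1−n)
h = 0.128 × (1 − 0.54)/(1 − 0.1324) = 0.128 × 0.5302 = 0.0679 km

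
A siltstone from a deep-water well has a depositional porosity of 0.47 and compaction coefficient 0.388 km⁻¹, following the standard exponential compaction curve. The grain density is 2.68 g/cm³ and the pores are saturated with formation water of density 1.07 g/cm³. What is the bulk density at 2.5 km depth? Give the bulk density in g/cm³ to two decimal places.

2.39 g/cm³

Porosity at depth: phi = 0.47·exp(−0.388×2.5) = 0.47×0.3791 = 0.1782
Bulk density: ρ_b = (1−phi)ρ_g + phi·ρ_f = 0.8218×2.68 + 0.1782×1.07
       = 2.203 + 0.191 = 2.393 g/cm³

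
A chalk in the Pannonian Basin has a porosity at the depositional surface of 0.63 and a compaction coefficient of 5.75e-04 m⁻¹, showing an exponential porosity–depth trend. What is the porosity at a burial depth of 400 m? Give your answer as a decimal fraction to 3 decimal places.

0.501

Working in km (1 km = 1000 m; c in km⁻¹ = c in m⁻¹ × 1000):
φ = φ₀·exp(−c·Z) = 0.63 × exp(−0.575 × 0.4) = 0.63 × exp(−0.23)
  = 0.63 × 0.7945 = 0.5006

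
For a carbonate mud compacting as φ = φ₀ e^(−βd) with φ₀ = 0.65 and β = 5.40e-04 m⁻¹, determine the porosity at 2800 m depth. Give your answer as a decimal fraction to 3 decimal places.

0.143

Working in km (1 km = 1000 m; β in km⁻¹ = β in m⁻¹ × 1000):
φ = φ₀·exp(−β·d) = 0.65 × exp(−0.54 × 2.8) = 0.65 × exp(−1.512)
  = 0.65 × 0.2205 = 0.1433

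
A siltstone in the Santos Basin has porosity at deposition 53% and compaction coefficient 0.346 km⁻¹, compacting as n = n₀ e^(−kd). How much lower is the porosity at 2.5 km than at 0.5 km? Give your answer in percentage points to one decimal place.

n(0.5) = 0.53·e^(−0.346×0.5) = 0.4458
n(2.5) = 0.53·e^(−0.346×2.5) = 0.2232
Δn = 0.4458 − 0.2232 = 0.2226

22.3 percentage points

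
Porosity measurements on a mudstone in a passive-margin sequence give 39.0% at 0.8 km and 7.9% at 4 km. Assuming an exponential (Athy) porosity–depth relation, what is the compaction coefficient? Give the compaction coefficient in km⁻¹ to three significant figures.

Athy: n(Z) = n₀ e^(−cZ) ⇒ n₁/n₂ = e^{c(Z₂−Z₁)} ⇒ c = ln(n₁/n₂)/(Z₂−Z₁)
c = ln(0.39/0.079) / (4 − 0.8) = ln(4.937) / 3.2 = 1.5967 / 3.2 = 0.499 km⁻¹

0.499 km⁻¹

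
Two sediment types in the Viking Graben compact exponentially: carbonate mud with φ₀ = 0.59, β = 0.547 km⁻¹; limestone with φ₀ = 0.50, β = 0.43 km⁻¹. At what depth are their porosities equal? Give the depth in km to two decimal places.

1.41 km

Set φ₀ₐ e^(−βₐd) = φ₀ᵦ e^(−βᵦd) ⇒ ln(φ₀ₐ/φ₀ᵦ) = (βₐ − βᵦ)·d
d = ln(0.59/0.5) / (0.547 − 0.43) = 0.1655 / 0.117 = 1.415 km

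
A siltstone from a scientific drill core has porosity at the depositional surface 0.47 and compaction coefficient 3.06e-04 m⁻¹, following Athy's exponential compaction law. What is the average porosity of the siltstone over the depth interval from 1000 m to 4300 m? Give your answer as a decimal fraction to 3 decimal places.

Working in km (1 km = 1000 m; β in km⁻¹ = β in m⁻¹ × 1000):
⟨φ⟩ = (1/(d₂−d₁)) ∫ φ₀ e^(−βd) dd = φ₀·(e^(−β·d₁) − e^(−β·d₂)) / (β·(d₂−d₁))
e^(−0.306×1) = 0.7364; e^(−0.306×4.3) = 0.2683
⟨φ⟩ = 0.47 × (0.7364 − 0.2683) / (0.306 × 3.3) = 0.47 × 0.4636 = 0.2179

0.218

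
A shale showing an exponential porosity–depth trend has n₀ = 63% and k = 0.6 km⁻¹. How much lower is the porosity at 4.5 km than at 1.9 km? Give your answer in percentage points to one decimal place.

n(1.9) = 0.63·e^(−0.6×1.9) = 0.2015
n(4.5) = 0.63·e^(−0.6×4.5) = 0.0423
Δn = 0.2015 − 0.0423 = 0.1591

15.9 percentage points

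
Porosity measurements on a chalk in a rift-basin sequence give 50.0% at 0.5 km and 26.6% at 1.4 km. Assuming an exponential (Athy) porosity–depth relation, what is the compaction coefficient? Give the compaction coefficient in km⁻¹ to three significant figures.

Athy: n(Z) = n₀ e^(−βZ) ⇒ n₁/n₂ = e^{β(Z₂−Z₁)} ⇒ β = ln(n₁/n₂)/(Z₂−Z₁)
β = ln(0.5/0.266) / (1.4 − 0.5) = ln(1.88) / 0.9 = 0.6311 / 0.9 = 0.7012 km⁻¹

0.701 km⁻¹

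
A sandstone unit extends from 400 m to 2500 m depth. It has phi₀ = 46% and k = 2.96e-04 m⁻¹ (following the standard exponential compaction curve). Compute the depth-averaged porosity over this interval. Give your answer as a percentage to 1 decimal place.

30.4%

Working in km (1 km = 1000 m; k in km⁻¹ = k in m⁻¹ × 1000):
⟨phi⟩ = (1/(d₂−d₁)) ∫ phi₀ e^(−kd) dd = phi₀·(e^(−k·d₁) − e^(−k·d₂)) / (k·(d₂−d₁))
e^(−0.296×0.4) = 0.8883; e^(−0.296×2.5) = 0.4771
⟨phi⟩ = 0.46 × (0.8883 − 0.4771) / (0.296 × 2.1) = 0.46 × 0.6616 = 0.3043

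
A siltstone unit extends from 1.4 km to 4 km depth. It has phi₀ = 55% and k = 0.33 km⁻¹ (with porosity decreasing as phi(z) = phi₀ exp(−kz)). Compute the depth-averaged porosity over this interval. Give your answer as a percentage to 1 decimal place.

23.3%

⟨phi⟩ = (1/(z₂−z₁)) ∫ phi₀ e^(−kz) dz = phi₀·(e^(−k·z₁) − e^(−k·z₂)) / (k·(z₂−z₁))
e^(−0.33×1.4) = 0.6300; e^(−0.33×4) = 0.2671
⟨phi⟩ = 0.55 × (0.6300 − 0.2671) / (0.33 × 2.6) = 0.55 × 0.4229 = 0.2326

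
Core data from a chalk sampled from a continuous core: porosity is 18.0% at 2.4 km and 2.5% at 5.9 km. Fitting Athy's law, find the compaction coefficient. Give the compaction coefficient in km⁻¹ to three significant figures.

Athy: φ(Z) = φ₀ e^(−kZ) ⇒ φ₁/φ₂ = e^{k(Z₂−Z₁)} ⇒ k = ln(φ₁/φ₂)/(Z₂−Z₁)
k = ln(0.18/0.025) / (5.9 − 2.4) = ln(7.2) / 3.5 = 1.9741 / 3.5 = 0.564 km⁻¹

0.564 km⁻¹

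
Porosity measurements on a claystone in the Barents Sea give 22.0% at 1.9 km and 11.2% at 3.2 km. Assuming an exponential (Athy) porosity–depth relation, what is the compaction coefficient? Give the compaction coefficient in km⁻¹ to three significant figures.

0.519 km⁻¹

Athy: phi(z) = phi₀ e^(−cz) ⇒ phi₁/phi₂ = e^{c(z₂−z₁)} ⇒ c = ln(phi₁/phi₂)/(z₂−z₁)
c = ln(0.22/0.112) / (3.2 − 1.9) = ln(1.964) / 1.3 = 0.6751 / 1.3 = 0.5193 km⁻¹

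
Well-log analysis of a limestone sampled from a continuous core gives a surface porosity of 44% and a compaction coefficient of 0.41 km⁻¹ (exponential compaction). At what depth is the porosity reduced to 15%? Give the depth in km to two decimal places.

2.62 km

Invert Athy's law: d = ln(phi₀/phi) / c
d = ln(0.44/0.15) / 0.41 = ln(2.933) / 0.41 = 1.0761 / 0.41 = 2.625 km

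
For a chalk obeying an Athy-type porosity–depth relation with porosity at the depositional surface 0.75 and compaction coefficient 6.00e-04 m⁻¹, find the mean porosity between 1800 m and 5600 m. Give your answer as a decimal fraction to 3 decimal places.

0.100

Working in km (1 km = 1000 m; β in km⁻¹ = β in m⁻¹ × 1000):
⟨phi⟩ = (1/(Z₂−Z₁)) ∫ phi₀ e^(−βZ) dZ = phi₀·(e^(−β·Z₁) − e^(−β·Z₂)) / (β·(Z₂−Z₁))
e^(−0.6×1.8) = 0.3396; e^(−0.6×5.6) = 0.0347
⟨phi⟩ = 0.75 × (0.3396 − 0.0347) / (0.6 × 3.8) = 0.75 × 0.1337 = 0.1003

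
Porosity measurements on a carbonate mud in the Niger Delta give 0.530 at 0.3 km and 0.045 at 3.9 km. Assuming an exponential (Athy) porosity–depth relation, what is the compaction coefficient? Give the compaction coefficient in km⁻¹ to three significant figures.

Athy: φ(d) = φ₀ e^(−βd) ⇒ φ₁/φ₂ = e^{β(d₂−d₁)} ⇒ β = ln(φ₁/φ₂)/(d₂−d₁)
β = ln(0.53/0.045) / (3.9 − 0.3) = ln(11.78) / 3.6 = 2.4662 / 3.6 = 0.6851 km⁻¹

0.685 km⁻¹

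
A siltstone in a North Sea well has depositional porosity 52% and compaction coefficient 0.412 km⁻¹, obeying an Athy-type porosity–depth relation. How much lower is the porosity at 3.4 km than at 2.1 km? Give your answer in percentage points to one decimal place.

φ(2.1) = 0.52·e^(−0.412×2.1) = 0.2189
φ(3.4) = 0.52·e^(−0.412×3.4) = 0.1281
Δφ = 0.2189 − 0.1281 = 0.0908

9.1 percentage points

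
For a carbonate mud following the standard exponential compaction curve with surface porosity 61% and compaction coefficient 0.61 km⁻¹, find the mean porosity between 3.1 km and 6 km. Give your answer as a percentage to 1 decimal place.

⟨φ⟩ = (1/(d₂−d₁)) ∫ φ₀ e^(−cd) dd = φ₀·(e^(−c·d₁) − e^(−c·d₂)) / (c·(d₂−d₁))
e^(−0.61×3.1) = 0.1509; e^(−0.61×6) = 0.0257
⟨φ⟩ = 0.61 × (0.1509 − 0.0257) / (0.61 × 2.9) = 0.61 × 0.0708 = 0.0432

4.3%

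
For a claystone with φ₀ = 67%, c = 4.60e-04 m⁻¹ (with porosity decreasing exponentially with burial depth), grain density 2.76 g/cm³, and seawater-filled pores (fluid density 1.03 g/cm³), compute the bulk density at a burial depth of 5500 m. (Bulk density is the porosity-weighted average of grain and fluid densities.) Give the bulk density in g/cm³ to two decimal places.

2.67 g/cm³

Working in km (1 km = 1000 m; c in km⁻¹ = c in m⁻¹ × 1000):
Porosity at depth: φ = 0.67·exp(−0.46×5.5) = 0.67×0.0797 = 0.0534
Bulk density: ρ_b = (1−φ)ρ_g + φ·ρ_f = 0.9466×2.76 + 0.0534×1.03
       = 2.613 + 0.055 = 2.668 g/cm³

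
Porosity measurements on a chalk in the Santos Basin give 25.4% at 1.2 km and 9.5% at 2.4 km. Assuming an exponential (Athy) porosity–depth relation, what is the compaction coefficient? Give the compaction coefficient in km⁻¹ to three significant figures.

0.820 km⁻¹

Athy: phi(d) = phi₀ e^(−βd) ⇒ phi₁/phi₂ = e^{β(d₂−d₁)} ⇒ β = ln(phi₁/phi₂)/(d₂−d₁)
β = ln(0.254/0.095) / (2.4 − 1.2) = ln(2.674) / 1.2 = 0.9835 / 1.2 = 0.8195 km⁻¹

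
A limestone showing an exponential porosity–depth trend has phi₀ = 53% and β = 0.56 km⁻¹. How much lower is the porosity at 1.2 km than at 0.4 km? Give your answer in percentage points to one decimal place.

15.3 percentage points

phi(0.4) = 0.53·e^(−0.56×0.4) = 0.4236
phi(1.2) = 0.53·e^(−0.56×1.2) = 0.2707
Δphi = 0.4236 − 0.2707 = 0.1530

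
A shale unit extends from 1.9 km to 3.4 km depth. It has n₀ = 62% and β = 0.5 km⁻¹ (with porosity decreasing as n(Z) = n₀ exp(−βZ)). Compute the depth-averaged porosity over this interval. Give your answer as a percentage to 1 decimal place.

⟨n⟩ = (1/(Z₂−Z₁)) ∫ n₀ e^(−βZ) dZ = n₀·(e^(−β·Z₁) − e^(−β·Z₂)) / (β·(Z₂−Z₁))
e^(−0.5×1.9) = 0.3867; e^(−0.5×3.4) = 0.1827
⟨n⟩ = 0.62 × (0.3867 − 0.1827) / (0.5 × 1.5) = 0.62 × 0.2721 = 0.1687

16.9%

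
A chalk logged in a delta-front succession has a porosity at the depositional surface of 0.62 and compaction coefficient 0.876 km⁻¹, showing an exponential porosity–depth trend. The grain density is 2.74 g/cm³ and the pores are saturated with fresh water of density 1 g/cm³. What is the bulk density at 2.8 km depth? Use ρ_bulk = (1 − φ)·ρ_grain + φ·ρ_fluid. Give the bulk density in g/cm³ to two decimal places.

Porosity at depth: φ = 0.62·exp(−0.876×2.8) = 0.62×0.0861 = 0.0534
Bulk density: ρ_b = (1−φ)ρ_g + φ·ρ_f = 0.9466×2.74 + 0.0534×1
       = 2.594 + 0.053 = 2.647 g/cm³

2.65 g/cm³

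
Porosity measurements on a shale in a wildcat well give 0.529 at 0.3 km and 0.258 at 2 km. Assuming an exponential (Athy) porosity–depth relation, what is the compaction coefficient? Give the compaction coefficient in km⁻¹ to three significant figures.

0.422 km⁻¹

Athy: phi(d) = phi₀ e^(−kd) ⇒ phi₁/phi₂ = e^{k(d₂−d₁)} ⇒ k = ln(phi₁/phi₂)/(d₂−d₁)
k = ln(0.529/0.258) / (2 − 0.3) = ln(2.05) / 1.7 = 0.7180 / 1.7 = 0.4224 km⁻¹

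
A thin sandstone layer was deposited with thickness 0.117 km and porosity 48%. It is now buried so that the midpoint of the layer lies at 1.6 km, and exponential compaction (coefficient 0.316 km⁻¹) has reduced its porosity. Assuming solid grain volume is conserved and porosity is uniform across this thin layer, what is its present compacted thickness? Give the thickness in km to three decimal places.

Porosity at 1.6 km: phi = 0.48·exp(−0.316×1.6) = 0.2895
Solid-volume conservation: h(1−phi) = h₀(1−phi₀) ⇒ h = h₀·(1−phi₀)/(1−phi)
h = 0.117 × (1 − 0.48)/(1 − 0.2895) = 0.117 × 0.7319 = 0.0856 km

0.086 km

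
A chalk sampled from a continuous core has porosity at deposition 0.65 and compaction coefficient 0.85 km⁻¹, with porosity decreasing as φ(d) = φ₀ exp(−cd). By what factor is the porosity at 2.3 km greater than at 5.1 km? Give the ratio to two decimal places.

φ(d₁)/φ(d₂) = e^(−c·d₁)/e^(−c·d₂) = e^{c(d₂−d₁)}
= exp(0.85 × 2.8) = exp(2.38) = 10.8049

10.80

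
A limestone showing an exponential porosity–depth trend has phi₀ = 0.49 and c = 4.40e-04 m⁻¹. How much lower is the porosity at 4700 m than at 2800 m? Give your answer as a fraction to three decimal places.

Working in km (1 km = 1000 m; c in km⁻¹ = c in m⁻¹ × 1000):
phi(2.8) = 0.49·e^(−0.44×2.8) = 0.1429
phi(4.7) = 0.49·e^(−0.44×4.7) = 0.0620
Δphi = 0.1429 − 0.0620 = 0.0810

0.081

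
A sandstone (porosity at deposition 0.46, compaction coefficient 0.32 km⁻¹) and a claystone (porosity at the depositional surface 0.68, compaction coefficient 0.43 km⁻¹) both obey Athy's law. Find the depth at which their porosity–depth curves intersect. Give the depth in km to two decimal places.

Set n₀ₐ e^(−kₐZ) = n₀ᵦ e^(−kᵦZ) ⇒ ln(n₀ₐ/n₀ᵦ) = (kₐ − kᵦ)·Z
Z = ln(0.46/0.68) / (0.32 − 0.43) = -0.3909 / -0.11 = 3.553 km

3.55 km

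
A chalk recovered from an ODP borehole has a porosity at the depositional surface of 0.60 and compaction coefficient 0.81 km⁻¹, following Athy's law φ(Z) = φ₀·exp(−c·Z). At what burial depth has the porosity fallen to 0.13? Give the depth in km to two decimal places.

Invert Athy's law: Z = ln(φ₀/φ) / c
Z = ln(0.6/0.13) / 0.81 = ln(4.615) / 0.81 = 1.5294 / 0.81 = 1.888 km

1.89 km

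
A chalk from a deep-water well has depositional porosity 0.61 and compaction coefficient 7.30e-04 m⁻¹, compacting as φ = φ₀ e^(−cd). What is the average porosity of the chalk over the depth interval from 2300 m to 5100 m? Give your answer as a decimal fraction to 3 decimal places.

0.048

Working in km (1 km = 1000 m; c in km⁻¹ = c in m⁻¹ × 1000):
⟨φ⟩ = (1/(d₂−d₁)) ∫ φ₀ e^(−cd) dd = φ₀·(e^(−c·d₁) − e^(−c·d₂)) / (c·(d₂−d₁))
e^(−0.73×2.3) = 0.1866; e^(−0.73×5.1) = 0.0242
⟨φ⟩ = 0.61 × (0.1866 − 0.0242) / (0.73 × 2.8) = 0.61 × 0.0795 = 0.0485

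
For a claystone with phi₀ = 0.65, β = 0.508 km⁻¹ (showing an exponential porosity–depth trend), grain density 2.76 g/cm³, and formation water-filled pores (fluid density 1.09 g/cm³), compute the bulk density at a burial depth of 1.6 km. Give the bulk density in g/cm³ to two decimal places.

2.28 g/cm³

Porosity at depth: phi = 0.65·exp(−0.508×1.6) = 0.65×0.4436 = 0.2883
Bulk density: ρ_b = (1−phi)ρ_g + phi·ρ_f = 0.7117×2.76 + 0.2883×1.09
       = 1.964 + 0.314 = 2.278 g/cm³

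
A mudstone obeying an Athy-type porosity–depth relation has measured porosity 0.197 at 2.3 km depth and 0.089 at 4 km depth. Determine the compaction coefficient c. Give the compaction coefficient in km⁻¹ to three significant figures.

0.467 km⁻¹

Athy: phi(d) = phi₀ e^(−cd) ⇒ phi₁/phi₂ = e^{c(d₂−d₁)} ⇒ c = ln(phi₁/phi₂)/(d₂−d₁)
c = ln(0.197/0.089) / (4 − 2.3) = ln(2.213) / 1.7 = 0.7946 / 1.7 = 0.4674 km⁻¹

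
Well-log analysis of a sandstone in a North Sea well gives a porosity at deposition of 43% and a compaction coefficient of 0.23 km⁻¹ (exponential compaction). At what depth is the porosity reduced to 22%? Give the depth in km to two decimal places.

Invert Athy's law: d = ln(n₀/n) / k
d = ln(0.43/0.22) / 0.23 = ln(1.955) / 0.23 = 0.6702 / 0.23 = 2.914 km

2.91 km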